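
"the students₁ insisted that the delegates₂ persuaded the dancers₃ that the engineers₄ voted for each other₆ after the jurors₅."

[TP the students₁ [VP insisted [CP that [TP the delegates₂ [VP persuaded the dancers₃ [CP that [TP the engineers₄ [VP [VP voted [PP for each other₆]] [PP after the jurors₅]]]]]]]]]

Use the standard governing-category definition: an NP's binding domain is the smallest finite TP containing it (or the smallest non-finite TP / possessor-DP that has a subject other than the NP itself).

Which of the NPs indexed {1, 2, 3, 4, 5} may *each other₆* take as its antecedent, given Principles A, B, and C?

{4}

*each other* is an anaphor, so Principle A applies: it must be bound in its binding domain.
Binding domain of *each other₆*: the embedded TP, whose subject is the engineers₄.
*the students₁* c-commands the anaphor but is outside its binding domain → cannot satisfy Principle A.
*the delegates₂* c-commands the anaphor but is outside its binding domain → cannot satisfy Principle A.
*the dancers₃* c-commands the anaphor but is outside its binding domain → cannot satisfy Principle A.
*the engineers₄* c-commands the anaphor within its binding domain → licit binder.
*the jurors₅* does not c-command the anaphor → cannot bind it.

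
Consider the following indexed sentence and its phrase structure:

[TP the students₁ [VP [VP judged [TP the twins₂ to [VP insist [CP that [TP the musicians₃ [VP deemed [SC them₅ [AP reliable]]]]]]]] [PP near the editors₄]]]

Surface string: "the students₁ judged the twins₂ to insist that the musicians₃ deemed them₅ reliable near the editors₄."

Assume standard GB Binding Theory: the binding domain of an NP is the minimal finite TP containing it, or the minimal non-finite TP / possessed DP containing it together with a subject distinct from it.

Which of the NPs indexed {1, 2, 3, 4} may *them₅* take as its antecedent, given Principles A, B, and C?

{1, 2, 4}

*them* is a pronoun, so Principle B applies: it must be free in its binding domain.
Binding domain of *them₅*: the embedded TP, whose subject is the musicians₃.
*the students₁* c-commands the pronoun but from outside its binding domain, and is not c-commanded by it → coindexation permitted.
*the twins₂* c-commands the pronoun but from outside its binding domain, and is not c-commanded by it → coindexation permitted.
*the musicians₃* c-commands the pronoun within its binding domain → coindexation would violate Principle B.
*the editors₄* and the pronoun do not c-command one another → neither Principle B nor Principle C is at stake; coindexation permitted.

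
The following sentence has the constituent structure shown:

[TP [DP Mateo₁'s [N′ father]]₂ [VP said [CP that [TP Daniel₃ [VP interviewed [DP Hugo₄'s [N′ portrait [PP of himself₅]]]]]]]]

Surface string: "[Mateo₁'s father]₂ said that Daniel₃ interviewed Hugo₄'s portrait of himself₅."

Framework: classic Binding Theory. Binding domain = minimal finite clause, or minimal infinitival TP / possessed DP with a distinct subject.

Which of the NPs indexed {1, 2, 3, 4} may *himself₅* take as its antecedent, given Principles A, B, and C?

*himself* is an anaphor, so Principle A applies: it must be bound in its binding domain.
Binding domain of *himself₅*: the possessed DP, whose subject is Hugo₄.
*Mateo₁* does not c-command the anaphor → cannot bind it.
*[Mateo₁'s father]₂* c-commands the anaphor but is outside its binding domain → cannot satisfy Principle A.
*Daniel₃* c-commands the anaphor but is outside its binding domain → cannot satisfy Principle A.
*Hugo₄* c-commands the anaphor within its binding domain → licit binder.

{4}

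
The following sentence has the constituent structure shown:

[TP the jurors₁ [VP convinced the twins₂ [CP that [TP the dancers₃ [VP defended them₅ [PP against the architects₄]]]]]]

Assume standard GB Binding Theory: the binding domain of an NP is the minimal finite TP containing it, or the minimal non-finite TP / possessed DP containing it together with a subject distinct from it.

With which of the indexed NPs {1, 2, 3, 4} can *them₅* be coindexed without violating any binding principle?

{1, 2}

*them* is a pronoun, so Principle B applies: it must be free in its binding domain.
Binding domain of *them₅*: the embedded TP, whose subject is the dancers₃.
*the jurors₁* c-commands the pronoun but from outside its binding domain, and is not c-commanded by it → coindexation permitted.
*the twins₂* c-commands the pronoun but from outside its binding domain, and is not c-commanded by it → coindexation permitted.
*the dancers₃* c-commands the pronoun within its binding domain → coindexation would violate Principle B.
*the architects₄*: the pronoun c-commands this R-expression → coindexation would violate Principle C on *the architects₄*.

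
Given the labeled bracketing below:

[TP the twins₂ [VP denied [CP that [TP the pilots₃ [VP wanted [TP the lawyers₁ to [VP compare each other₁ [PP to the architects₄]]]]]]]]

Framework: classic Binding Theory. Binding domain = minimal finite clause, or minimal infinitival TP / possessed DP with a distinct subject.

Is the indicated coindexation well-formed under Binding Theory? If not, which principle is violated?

grammatical

The two coindexed NPs are *the lawyers₁* and *each other₁*.
*each other₁* is an anaphor; its binding domain is the embedded TP, whose subject is the lawyers₁. *the lawyers₁* c-commands it within that domain and shares its index, so Principle A is satisfied.
*the lawyers₁* is an R-expression; *each other₁* does not c-command it, and no other NP shares its index, so Principle C is satisfied.
All principles are respected.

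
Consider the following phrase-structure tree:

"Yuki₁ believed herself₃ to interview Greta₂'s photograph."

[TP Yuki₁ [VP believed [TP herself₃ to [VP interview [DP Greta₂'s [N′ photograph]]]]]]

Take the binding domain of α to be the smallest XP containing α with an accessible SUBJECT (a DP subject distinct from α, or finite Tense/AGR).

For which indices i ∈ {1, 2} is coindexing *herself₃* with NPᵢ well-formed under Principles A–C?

*herself* is an anaphor, so Principle A applies: it must be bound in its binding domain.
Binding domain of *herself₃*: the matrix TP, whose subject is Yuki₁.
*Yuki₁* c-commands the anaphor within its binding domain → licit binder.
*Greta₂* does not c-command the anaphor → cannot bind it.

{1}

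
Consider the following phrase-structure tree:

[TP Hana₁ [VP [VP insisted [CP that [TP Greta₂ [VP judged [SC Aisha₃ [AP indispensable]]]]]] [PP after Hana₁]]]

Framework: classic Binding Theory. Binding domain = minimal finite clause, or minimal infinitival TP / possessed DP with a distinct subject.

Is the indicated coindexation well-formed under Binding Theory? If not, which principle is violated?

The two coindexed NPs are *Hana₁* (the lower occurrence) and *Hana₁* (the higher occurrence).
*Hana₁* (the lower occurrence) is an R-expression. Principle C requires it to be free everywhere.
*Hana₁* (the higher occurrence) c-commands it and carries the same index.
The R-expression is bound → Principle C violation.

Principle C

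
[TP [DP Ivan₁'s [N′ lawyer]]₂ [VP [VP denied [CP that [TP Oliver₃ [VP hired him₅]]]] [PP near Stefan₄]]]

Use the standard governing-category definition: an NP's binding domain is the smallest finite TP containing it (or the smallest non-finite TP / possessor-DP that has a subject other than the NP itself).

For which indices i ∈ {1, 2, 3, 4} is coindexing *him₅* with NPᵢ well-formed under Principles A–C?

*him* is a pronoun, so Principle B applies: it must be free in its binding domain.
Binding domain of *him₅*: the embedded TP, whose subject is Oliver₃.
*Ivan₁* and the pronoun do not c-command one another → neither Principle B nor Principle C is at stake; coindexation permitted.
*[Ivan₁'s lawyer]₂* c-commands the pronoun but from outside its binding domain, and is not c-commanded by it → coindexation permitted.
*Oliver₃* c-commands the pronoun within its binding domain → coindexation would violate Principle B.
*Stefan₄* and the pronoun do not c-command one another → neither Principle B nor Principle C is at stake; coindexation permitted.

{1, 2, 4}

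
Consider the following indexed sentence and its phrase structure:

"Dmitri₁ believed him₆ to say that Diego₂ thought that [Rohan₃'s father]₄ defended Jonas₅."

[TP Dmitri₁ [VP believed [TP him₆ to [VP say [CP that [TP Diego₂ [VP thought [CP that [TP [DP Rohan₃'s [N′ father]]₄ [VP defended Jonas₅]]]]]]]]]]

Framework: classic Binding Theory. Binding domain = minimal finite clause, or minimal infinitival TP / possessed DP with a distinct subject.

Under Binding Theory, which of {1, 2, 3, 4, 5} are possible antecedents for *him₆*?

none

*him* is a pronoun, so Principle B applies: it must be free in its binding domain.
Binding domain of *him₆*: the matrix TP, whose subject is Dmitri₁.
*Dmitri₁* c-commands the pronoun within its binding domain → coindexation would violate Principle B.
*Diego₂*: the pronoun c-commands this R-expression → coindexation would violate Principle C on *Diego₂*.
*Rohan₃*: the pronoun c-commands this R-expression → coindexation would violate Principle C on *Rohan₃*.
*[Rohan₃'s father]₄*: the pronoun c-commands this R-expression → coindexation would violate Principle C on *[Rohan₃'s father]₄*.
*Jonas₅*: the pronoun c-commands this R-expression → coindexation would violate Principle C on *Jonas₅*.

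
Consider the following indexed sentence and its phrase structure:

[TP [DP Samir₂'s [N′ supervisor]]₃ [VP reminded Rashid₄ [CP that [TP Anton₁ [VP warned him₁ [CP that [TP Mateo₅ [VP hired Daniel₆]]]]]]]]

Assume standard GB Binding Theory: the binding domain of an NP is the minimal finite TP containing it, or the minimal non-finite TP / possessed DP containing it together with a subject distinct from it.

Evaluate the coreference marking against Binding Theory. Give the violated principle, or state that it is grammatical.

Principle B

The two coindexed NPs are *Anton₁* and *him₁*.
*him₁* is a pronoun. Its binding domain is the embedded TP, whose subject is Anton₁.
*Anton₁* c-commands it within that domain and carries the same index.
The pronoun is locally bound → Principle B violation.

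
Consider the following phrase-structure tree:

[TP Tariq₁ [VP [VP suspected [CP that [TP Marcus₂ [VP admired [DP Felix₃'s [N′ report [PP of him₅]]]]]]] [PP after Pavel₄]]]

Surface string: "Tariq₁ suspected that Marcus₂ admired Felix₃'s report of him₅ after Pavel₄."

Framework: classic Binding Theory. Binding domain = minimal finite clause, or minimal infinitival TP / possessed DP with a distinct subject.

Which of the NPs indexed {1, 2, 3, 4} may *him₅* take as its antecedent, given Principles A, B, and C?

*him* is a pronoun, so Principle B applies: it must be free in its binding domain.
Binding domain of *him₅*: the possessed DP, whose subject is Felix₃.
*Tariq₁* c-commands the pronoun but from outside its binding domain, and is not c-commanded by it → coindexation permitted.
*Marcus₂* c-commands the pronoun but from outside its binding domain, and is not c-commanded by it → coindexation permitted.
*Felix₃* c-commands the pronoun within its binding domain → coindexation would violate Principle B.
*Pavel₄* and the pronoun do not c-command one another → neither Principle B nor Principle C is at stake; coindexation permitted.

{1, 2, 4}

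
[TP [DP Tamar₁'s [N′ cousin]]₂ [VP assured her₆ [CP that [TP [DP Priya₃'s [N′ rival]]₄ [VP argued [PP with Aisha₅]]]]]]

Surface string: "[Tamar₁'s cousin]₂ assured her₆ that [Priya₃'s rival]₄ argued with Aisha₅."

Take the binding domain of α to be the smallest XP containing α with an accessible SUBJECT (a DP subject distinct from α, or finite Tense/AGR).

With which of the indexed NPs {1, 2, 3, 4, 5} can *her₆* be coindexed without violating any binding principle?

{1}

*her* is a pronoun, so Principle B applies: it must be free in its binding domain.
Binding domain of *her₆*: the matrix TP, whose subject is [Tamar₁'s cousin]₂.
*Tamar₁* and the pronoun do not c-command one another → neither Principle B nor Principle C is at stake; coindexation permitted.
*[Tamar₁'s cousin]₂* c-commands the pronoun within its binding domain → coindexation would violate Principle B.
*Priya₃*: the pronoun c-commands this R-expression → coindexation would violate Principle C on *Priya₃*.
*[Priya₃'s rival]₄*: the pronoun c-commands this R-expression → coindexation would violate Principle C on *[Priya₃'s rival]₄*.
*Aisha₅*: the pronoun c-commands this R-expression → coindexation would violate Principle C on *Aisha₅*.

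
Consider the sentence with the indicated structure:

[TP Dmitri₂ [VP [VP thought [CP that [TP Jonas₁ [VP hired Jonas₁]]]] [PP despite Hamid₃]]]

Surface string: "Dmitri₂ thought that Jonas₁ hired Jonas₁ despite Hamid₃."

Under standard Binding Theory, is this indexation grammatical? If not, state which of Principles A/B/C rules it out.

Principle C

The two coindexed NPs are *Jonas₁* (the lower occurrence) and *Jonas₁* (the higher occurrence).
*Jonas₁* (the lower occurrence) is an R-expression. Principle C requires it to be free everywhere.
*Jonas₁* (the higher occurrence) c-commands it and carries the same index.
The R-expression is bound → Principle C violation.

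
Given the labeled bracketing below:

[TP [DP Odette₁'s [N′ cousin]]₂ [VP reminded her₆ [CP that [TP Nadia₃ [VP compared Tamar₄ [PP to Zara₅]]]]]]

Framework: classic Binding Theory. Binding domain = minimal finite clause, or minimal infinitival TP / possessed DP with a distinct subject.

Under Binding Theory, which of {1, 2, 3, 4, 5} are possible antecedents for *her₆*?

{1}

*her* is a pronoun, so Principle B applies: it must be free in its binding domain.
Binding domain of *her₆*: the matrix TP, whose subject is [Odette₁'s cousin]₂.
*Odette₁* and the pronoun do not c-command one another → neither Principle B nor Principle C is at stake; coindexation permitted.
*[Odette₁'s cousin]₂* c-commands the pronoun within its binding domain → coindexation would violate Principle B.
*Nadia₃*: the pronoun c-commands this R-expression → coindexation would violate Principle C on *Nadia₃*.
*Tamar₄*: the pronoun c-commands this R-expression → coindexation would violate Principle C on *Tamar₄*.
*Zara₅*: the pronoun c-commands this R-expression → coindexation would violate Principle C on *Zara₅*.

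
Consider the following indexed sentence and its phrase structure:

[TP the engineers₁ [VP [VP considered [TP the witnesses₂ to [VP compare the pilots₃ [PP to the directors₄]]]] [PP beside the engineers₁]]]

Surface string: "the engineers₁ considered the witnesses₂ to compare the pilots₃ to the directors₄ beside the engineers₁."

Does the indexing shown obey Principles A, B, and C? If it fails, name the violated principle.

The two coindexed NPs are *the engineers₁* (the higher occurrence) and *the engineers₁* (the lower occurrence).
*the engineers₁* (the lower occurrence) is an R-expression. Principle C requires it to be free everywhere.
*the engineers₁* (the higher occurrence) c-commands it and carries the same index.
The R-expression is bound → Principle C violation.

Principle C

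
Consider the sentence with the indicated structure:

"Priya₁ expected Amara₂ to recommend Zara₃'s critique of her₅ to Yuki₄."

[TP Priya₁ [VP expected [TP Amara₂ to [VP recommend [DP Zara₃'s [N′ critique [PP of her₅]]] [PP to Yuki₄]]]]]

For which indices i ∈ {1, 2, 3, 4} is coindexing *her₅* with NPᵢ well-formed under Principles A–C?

{1, 2, 4}

*her* is a pronoun, so Principle B applies: it must be free in its binding domain.
Binding domain of *her₅*: the possessed DP, whose subject is Zara₃.
*Priya₁* c-commands the pronoun but from outside its binding domain, and is not c-commanded by it → coindexation permitted.
*Amara₂* c-commands the pronoun but from outside its binding domain, and is not c-commanded by it → coindexation permitted.
*Zara₃* c-commands the pronoun within its binding domain → coindexation would violate Principle B.
*Yuki₄* and the pronoun do not c-command one another → neither Principle B nor Principle C is at stake; coindexation permitted.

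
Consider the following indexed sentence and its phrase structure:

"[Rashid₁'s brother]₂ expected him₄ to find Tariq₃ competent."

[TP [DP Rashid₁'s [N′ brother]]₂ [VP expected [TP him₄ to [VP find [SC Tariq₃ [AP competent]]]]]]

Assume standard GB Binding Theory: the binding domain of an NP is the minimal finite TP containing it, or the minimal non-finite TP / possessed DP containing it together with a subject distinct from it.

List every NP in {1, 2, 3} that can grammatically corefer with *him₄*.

{1}

*him* is a pronoun, so Principle B applies: it must be free in its binding domain.
Binding domain of *him₄*: the matrix TP, whose subject is [Rashid₁'s brother]₂.
*Rashid₁* and the pronoun do not c-command one another → neither Principle B nor Principle C is at stake; coindexation permitted.
*[Rashid₁'s brother]₂* c-commands the pronoun within its binding domain → coindexation would violate Principle B.
*Tariq₃*: the pronoun c-commands this R-expression → coindexation would violate Principle C on *Tariq₃*.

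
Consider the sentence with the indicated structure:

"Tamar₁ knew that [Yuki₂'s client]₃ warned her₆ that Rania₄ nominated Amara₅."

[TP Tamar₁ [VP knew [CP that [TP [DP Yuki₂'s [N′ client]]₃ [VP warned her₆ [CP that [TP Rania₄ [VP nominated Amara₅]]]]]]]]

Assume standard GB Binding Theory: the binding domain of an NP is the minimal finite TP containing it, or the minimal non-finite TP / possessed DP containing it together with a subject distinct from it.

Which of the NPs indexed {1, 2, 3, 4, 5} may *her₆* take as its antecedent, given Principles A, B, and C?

{1, 2}

*her* is a pronoun, so Principle B applies: it must be free in its binding domain.
Binding domain of *her₆*: the embedded TP, whose subject is [Yuki₂'s client]₃.
*Tamar₁* c-commands the pronoun but from outside its binding domain, and is not c-commanded by it → coindexation permitted.
*Yuki₂* and the pronoun do not c-command one another → neither Principle B nor Principle C is at stake; coindexation permitted.
*[Yuki₂'s client]₃* c-commands the pronoun within its binding domain → coindexation would violate Principle B.
*Rania₄*: the pronoun c-commands this R-expression → coindexation would violate Principle C on *Rania₄*.
*Amara₅*: the pronoun c-commands this R-expression → coindexation would violate Principle C on *Amara₅*.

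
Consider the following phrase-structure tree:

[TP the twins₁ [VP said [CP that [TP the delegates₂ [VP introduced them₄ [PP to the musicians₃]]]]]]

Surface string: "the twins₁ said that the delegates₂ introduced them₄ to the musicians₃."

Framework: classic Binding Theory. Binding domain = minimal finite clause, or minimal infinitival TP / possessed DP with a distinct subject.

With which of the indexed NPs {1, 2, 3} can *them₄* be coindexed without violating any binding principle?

*them* is a pronoun, so Principle B applies: it must be free in its binding domain.
Binding domain of *them₄*: the embedded TP, whose subject is the delegates₂.
*the twins₁* c-commands the pronoun but from outside its binding domain, and is not c-commanded by it → coindexation permitted.
*the delegates₂* c-commands the pronoun within its binding domain → coindexation would violate Principle B.
*the musicians₃*: the pronoun c-commands this R-expression → coindexation would violate Principle C on *the musicians₃*.

{1}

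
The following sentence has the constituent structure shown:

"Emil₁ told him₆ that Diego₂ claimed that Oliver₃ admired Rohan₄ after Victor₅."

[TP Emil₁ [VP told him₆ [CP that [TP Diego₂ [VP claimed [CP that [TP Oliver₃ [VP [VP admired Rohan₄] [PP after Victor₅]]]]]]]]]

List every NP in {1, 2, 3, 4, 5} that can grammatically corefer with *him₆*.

none

*him* is a pronoun, so Principle B applies: it must be free in its binding domain.
Binding domain of *him₆*: the matrix TP, whose subject is Emil₁.
*Emil₁* c-commands the pronoun within its binding domain → coindexation would violate Principle B.
*Diego₂*: the pronoun c-commands this R-expression → coindexation would violate Principle C on *Diego₂*.
*Oliver₃*: the pronoun c-commands this R-expression → coindexation would violate Principle C on *Oliver₃*.
*Rohan₄*: the pronoun c-commands this R-expression → coindexation would violate Principle C on *Rohan₄*.
*Victor₅*: the pronoun c-commands this R-expression → coindexation would violate Principle C on *Victor₅*.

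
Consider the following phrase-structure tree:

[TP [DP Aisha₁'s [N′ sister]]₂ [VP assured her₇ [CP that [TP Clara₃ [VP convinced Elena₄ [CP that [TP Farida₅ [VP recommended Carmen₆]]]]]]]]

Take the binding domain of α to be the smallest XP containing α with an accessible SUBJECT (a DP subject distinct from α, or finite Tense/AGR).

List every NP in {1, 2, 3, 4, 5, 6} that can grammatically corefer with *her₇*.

*her* is a pronoun, so Principle B applies: it must be free in its binding domain.
Binding domain of *her₇*: the matrix TP, whose subject is [Aisha₁'s sister]₂.
*Aisha₁* and the pronoun do not c-command one another → neither Principle B nor Principle C is at stake; coindexation permitted.
*[Aisha₁'s sister]₂* c-commands the pronoun within its binding domain → coindexation would violate Principle B.
*Clara₃*: the pronoun c-commands this R-expression → coindexation would violate Principle C on *Clara₃*.
*Elena₄*: the pronoun c-commands this R-expression → coindexation would violate Principle C on *Elena₄*.
*Farida₅*: the pronoun c-commands this R-expression → coindexation would violate Principle C on *Farida₅*.
*Carmen₆*: the pronoun c-commands this R-expression → coindexation would violate Principle C on *Carmen₆*.

{1}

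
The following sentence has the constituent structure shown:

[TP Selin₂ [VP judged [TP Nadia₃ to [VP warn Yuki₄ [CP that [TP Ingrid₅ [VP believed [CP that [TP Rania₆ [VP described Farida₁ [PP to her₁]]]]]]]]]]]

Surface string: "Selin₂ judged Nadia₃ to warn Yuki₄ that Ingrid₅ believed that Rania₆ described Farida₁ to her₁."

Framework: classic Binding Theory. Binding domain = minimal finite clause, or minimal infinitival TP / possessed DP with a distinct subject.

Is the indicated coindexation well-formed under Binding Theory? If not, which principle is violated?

The two coindexed NPs are *Farida₁* and *her₁*.
*her₁* is a pronoun. Its binding domain is the embedded TP, whose subject is Rania₆.
*Farida₁* c-commands it within that domain and carries the same index.
The pronoun is locally bound → Principle B violation.

Principle B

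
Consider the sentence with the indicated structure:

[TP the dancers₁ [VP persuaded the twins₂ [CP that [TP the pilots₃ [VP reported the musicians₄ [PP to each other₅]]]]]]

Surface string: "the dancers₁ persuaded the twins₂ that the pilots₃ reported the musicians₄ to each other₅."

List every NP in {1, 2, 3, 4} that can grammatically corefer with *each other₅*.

{3, 4}

*each other* is an anaphor, so Principle A applies: it must be bound in its binding domain.
Binding domain of *each other₅*: the embedded TP, whose subject is the pilots₃.
*the dancers₁* c-commands the anaphor but is outside its binding domain → cannot satisfy Principle A.
*the twins₂* c-commands the anaphor but is outside its binding domain → cannot satisfy Principle A.
*the pilots₃* c-commands the anaphor within its binding domain → licit binder.
*the musicians₄* c-commands the anaphor within its binding domain → licit binder.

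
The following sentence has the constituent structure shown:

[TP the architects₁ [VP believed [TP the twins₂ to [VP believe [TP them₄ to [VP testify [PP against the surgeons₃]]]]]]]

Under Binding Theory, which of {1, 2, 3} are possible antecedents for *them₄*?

{1}

*them* is a pronoun, so Principle B applies: it must be free in its binding domain.
Binding domain of *them₄*: the embedded TP, whose subject is the twins₂.
*the architects₁* c-commands the pronoun but from outside its binding domain, and is not c-commanded by it → coindexation permitted.
*the twins₂* c-commands the pronoun within its binding domain → coindexation would violate Principle B.
*the surgeons₃*: the pronoun c-commands this R-expression → coindexation would violate Principle C on *the surgeons₃*.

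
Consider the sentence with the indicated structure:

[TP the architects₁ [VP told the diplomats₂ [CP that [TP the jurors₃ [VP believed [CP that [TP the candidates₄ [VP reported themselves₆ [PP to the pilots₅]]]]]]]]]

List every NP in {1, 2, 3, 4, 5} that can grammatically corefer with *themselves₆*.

*themselves* is an anaphor, so Principle A applies: it must be bound in its binding domain.
Binding domain of *themselves₆*: the embedded TP, whose subject is the candidates₄.
*the architects₁* c-commands the anaphor but is outside its binding domain → cannot satisfy Principle A.
*the diplomats₂* c-commands the anaphor but is outside its binding domain → cannot satisfy Principle A.
*the jurors₃* c-commands the anaphor but is outside its binding domain → cannot satisfy Principle A.
*the candidates₄* c-commands the anaphor within its binding domain → licit binder.
*the pilots₅* does not c-command the anaphor → cannot bind it.

{4}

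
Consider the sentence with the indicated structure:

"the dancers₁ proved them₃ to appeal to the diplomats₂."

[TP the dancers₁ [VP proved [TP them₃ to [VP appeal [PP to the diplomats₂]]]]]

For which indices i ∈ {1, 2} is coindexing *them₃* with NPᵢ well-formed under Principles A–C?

none

*them* is a pronoun, so Principle B applies: it must be free in its binding domain.
Binding domain of *them₃*: the matrix TP, whose subject is the dancers₁.
*the dancers₁* c-commands the pronoun within its binding domain → coindexation would violate Principle B.
*the diplomats₂*: the pronoun c-commands this R-expression → coindexation would violate Principle C on *the diplomats₂*.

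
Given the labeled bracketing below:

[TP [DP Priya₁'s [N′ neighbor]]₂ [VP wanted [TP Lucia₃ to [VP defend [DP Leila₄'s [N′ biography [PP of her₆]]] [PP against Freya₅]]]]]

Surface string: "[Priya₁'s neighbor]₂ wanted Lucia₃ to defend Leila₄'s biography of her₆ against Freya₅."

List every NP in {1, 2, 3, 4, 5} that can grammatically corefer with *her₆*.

*her* is a pronoun, so Principle B applies: it must be free in its binding domain.
Binding domain of *her₆*: the possessed DP, whose subject is Leila₄.
*Priya₁* and the pronoun do not c-command one another → neither Principle B nor Principle C is at stake; coindexation permitted.
*[Priya₁'s neighbor]₂* c-commands the pronoun but from outside its binding domain, and is not c-commanded by it → coindexation permitted.
*Lucia₃* c-commands the pronoun but from outside its binding domain, and is not c-commanded by it → coindexation permitted.
*Leila₄* c-commands the pronoun within its binding domain → coindexation would violate Principle B.
*Freya₅* and the pronoun do not c-command one another → neither Principle B nor Principle C is at stake; coindexation permitted.

{1, 2, 3, 5}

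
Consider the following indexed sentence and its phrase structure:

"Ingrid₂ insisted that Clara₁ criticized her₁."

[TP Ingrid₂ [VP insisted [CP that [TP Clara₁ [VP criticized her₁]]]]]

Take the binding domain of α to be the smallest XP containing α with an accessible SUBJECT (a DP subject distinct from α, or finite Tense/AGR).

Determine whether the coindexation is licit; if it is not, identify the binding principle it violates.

Principle B

The two coindexed NPs are *Clara₁* and *her₁*.
*her₁* is a pronoun. Its binding domain is the embedded TP, whose subject is Clara₁.
*Clara₁* c-commands it within that domain and carries the same index.
The pronoun is locally bound → Principle B violation.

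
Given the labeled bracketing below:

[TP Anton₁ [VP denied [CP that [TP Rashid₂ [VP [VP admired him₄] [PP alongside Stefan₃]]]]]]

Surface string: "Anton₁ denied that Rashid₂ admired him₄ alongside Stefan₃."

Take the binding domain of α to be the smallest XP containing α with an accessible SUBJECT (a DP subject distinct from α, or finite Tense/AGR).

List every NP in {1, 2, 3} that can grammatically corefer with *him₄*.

*him* is a pronoun, so Principle B applies: it must be free in its binding domain.
Binding domain of *him₄*: the embedded TP, whose subject is Rashid₂.
*Anton₁* c-commands the pronoun but from outside its binding domain, and is not c-commanded by it → coindexation permitted.
*Rashid₂* c-commands the pronoun within its binding domain → coindexation would violate Principle B.
*Stefan₃* and the pronoun do not c-command one another → neither Principle B nor Principle C is at stake; coindexation permitted.

{1, 3}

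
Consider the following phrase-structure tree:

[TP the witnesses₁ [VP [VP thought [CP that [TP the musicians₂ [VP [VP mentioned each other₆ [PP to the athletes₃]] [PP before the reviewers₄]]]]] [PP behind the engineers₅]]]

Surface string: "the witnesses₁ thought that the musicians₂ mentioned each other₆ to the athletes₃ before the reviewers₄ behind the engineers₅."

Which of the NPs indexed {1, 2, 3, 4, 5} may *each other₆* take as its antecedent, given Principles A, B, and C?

*each other* is an anaphor, so Principle A applies: it must be bound in its binding domain.
Binding domain of *each other₆*: the embedded TP, whose subject is the musicians₂.
*the witnesses₁* c-commands the anaphor but is outside its binding domain → cannot satisfy Principle A.
*the musicians₂* c-commands the anaphor within its binding domain → licit binder.
*the athletes₃* does not c-command the anaphor → cannot bind it.
*the reviewers₄* does not c-command the anaphor → cannot bind it.
*the engineers₅* does not c-command the anaphor → cannot bind it.

{2}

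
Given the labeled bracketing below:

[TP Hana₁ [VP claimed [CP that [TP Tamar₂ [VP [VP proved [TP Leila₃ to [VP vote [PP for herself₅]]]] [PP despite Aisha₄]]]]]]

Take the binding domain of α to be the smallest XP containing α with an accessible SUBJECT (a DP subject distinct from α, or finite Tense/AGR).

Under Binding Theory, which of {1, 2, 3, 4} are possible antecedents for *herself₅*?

{3}

*herself* is an anaphor, so Principle A applies: it must be bound in its binding domain.
Binding domain of *herself₅*: the embedded TP, whose subject is Leila₃.
*Hana₁* c-commands the anaphor but is outside its binding domain → cannot satisfy Principle A.
*Tamar₂* c-commands the anaphor but is outside its binding domain → cannot satisfy Principle A.
*Leila₃* c-commands the anaphor within its binding domain → licit binder.
*Aisha₄* does not c-command the anaphor → cannot bind it.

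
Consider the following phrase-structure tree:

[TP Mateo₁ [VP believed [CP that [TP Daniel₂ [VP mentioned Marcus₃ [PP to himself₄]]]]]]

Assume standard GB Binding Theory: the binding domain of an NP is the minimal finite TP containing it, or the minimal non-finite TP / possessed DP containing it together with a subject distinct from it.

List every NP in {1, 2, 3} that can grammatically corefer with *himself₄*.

*himself* is an anaphor, so Principle A applies: it must be bound in its binding domain.
Binding domain of *himself₄*: the embedded TP, whose subject is Daniel₂.
*Mateo₁* c-commands the anaphor but is outside its binding domain → cannot satisfy Principle A.
*Daniel₂* c-commands the anaphor within its binding domain → licit binder.
*Marcus₃* c-commands the anaphor within its binding domain → licit binder.

{2, 3}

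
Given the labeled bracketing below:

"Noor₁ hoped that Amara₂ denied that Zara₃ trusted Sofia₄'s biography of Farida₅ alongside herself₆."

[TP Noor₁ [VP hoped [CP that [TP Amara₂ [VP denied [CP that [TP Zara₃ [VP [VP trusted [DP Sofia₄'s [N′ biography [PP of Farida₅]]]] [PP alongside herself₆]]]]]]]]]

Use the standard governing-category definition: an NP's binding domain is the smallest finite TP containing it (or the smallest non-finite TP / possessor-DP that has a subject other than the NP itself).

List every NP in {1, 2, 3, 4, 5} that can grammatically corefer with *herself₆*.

*herself* is an anaphor, so Principle A applies: it must be bound in its binding domain.
Binding domain of *herself₆*: the embedded TP, whose subject is Zara₃.
*Noor₁* c-commands the anaphor but is outside its binding domain → cannot satisfy Principle A.
*Amara₂* c-commands the anaphor but is outside its binding domain → cannot satisfy Principle A.
*Zara₃* c-commands the anaphor within its binding domain → licit binder.
*Sofia₄* does not c-command the anaphor → cannot bind it.
*Farida₅* does not c-command the anaphor → cannot bind it.

{3}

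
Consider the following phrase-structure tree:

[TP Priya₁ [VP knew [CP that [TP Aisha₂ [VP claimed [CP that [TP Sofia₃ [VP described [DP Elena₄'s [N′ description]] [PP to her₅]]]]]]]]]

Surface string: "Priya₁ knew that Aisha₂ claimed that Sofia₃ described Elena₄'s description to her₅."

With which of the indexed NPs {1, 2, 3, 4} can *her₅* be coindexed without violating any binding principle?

*her* is a pronoun, so Principle B applies: it must be free in its binding domain.
Binding domain of *her₅*: the embedded TP, whose subject is Sofia₃.
*Priya₁* c-commands the pronoun but from outside its binding domain, and is not c-commanded by it → coindexation permitted.
*Aisha₂* c-commands the pronoun but from outside its binding domain, and is not c-commanded by it → coindexation permitted.
*Sofia₃* c-commands the pronoun within its binding domain → coindexation would violate Principle B.
*Elena₄* and the pronoun do not c-command one another → neither Principle B nor Principle C is at stake; coindexation permitted.

{1, 2, 4}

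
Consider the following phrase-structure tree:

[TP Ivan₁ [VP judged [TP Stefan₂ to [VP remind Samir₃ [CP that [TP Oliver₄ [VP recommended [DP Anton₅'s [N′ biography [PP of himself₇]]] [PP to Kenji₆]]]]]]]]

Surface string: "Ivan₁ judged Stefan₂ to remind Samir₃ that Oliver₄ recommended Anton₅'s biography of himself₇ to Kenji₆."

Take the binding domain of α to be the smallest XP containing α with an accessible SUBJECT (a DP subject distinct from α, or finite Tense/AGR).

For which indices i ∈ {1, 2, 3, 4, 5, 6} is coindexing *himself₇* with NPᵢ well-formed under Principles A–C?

{5}

*himself* is an anaphor, so Principle A applies: it must be bound in its binding domain.
Binding domain of *himself₇*: the possessed DP, whose subject is Anton₅.
*Ivan₁* c-commands the anaphor but is outside its binding domain → cannot satisfy Principle A.
*Stefan₂* c-commands the anaphor but is outside its binding domain → cannot satisfy Principle A.
*Samir₃* c-commands the anaphor but is outside its binding domain → cannot satisfy Principle A.
*Oliver₄* c-commands the anaphor but is outside its binding domain → cannot satisfy Principle A.
*Anton₅* c-commands the anaphor within its binding domain → licit binder.
*Kenji₆* does not c-command the anaphor → cannot bind it.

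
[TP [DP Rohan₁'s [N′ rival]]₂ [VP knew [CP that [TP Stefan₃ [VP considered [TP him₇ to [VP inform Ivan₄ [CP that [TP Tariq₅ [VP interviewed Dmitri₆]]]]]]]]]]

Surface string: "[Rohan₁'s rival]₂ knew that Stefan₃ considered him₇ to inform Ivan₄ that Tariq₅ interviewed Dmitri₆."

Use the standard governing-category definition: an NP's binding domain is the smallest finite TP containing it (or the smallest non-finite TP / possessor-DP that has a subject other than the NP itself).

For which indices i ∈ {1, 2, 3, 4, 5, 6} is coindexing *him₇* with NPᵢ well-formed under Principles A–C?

{1, 2}

*him* is a pronoun, so Principle B applies: it must be free in its binding domain.
Binding domain of *him₇*: the embedded TP, whose subject is Stefan₃.
*Rohan₁* and the pronoun do not c-command one another → neither Principle B nor Principle C is at stake; coindexation permitted.
*[Rohan₁'s rival]₂* c-commands the pronoun but from outside its binding domain, and is not c-commanded by it → coindexation permitted.
*Stefan₃* c-commands the pronoun within its binding domain → coindexation would violate Principle B.
*Ivan₄*: the pronoun c-commands this R-expression → coindexation would violate Principle C on *Ivan₄*.
*Tariq₅*: the pronoun c-commands this R-expression → coindexation would violate Principle C on *Tariq₅*.
*Dmitri₆*: the pronoun c-commands this R-expression → coindexation would violate Principle C on *Dmitri₆*.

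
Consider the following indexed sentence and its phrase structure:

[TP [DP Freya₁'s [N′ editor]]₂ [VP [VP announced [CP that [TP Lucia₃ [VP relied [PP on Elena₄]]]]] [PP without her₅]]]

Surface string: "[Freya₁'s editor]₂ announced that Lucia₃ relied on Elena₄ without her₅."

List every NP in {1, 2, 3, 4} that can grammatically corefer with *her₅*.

*her* is a pronoun, so Principle B applies: it must be free in its binding domain.
Binding domain of *her₅*: the matrix TP, whose subject is [Freya₁'s editor]₂.
*Freya₁* and the pronoun do not c-command one another → neither Principle B nor Principle C is at stake; coindexation permitted.
*[Freya₁'s editor]₂* c-commands the pronoun within its binding domain → coindexation would violate Principle B.
*Lucia₃* and the pronoun do not c-command one another → neither Principle B nor Principle C is at stake; coindexation permitted.
*Elena₄* and the pronoun do not c-command one another → neither Principle B nor Principle C is at stake; coindexation permitted.

{1, 3, 4}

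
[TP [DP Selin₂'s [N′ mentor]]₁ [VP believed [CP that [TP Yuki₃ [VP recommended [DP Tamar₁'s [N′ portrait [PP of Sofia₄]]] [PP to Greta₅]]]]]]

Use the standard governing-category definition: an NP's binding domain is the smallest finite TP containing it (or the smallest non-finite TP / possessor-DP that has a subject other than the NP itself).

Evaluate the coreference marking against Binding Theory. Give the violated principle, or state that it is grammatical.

Principle C

The two coindexed NPs are *[Selin₂'s mentor]₁* and *Tamar₁*.
*Tamar₁* is an R-expression. Principle C requires it to be free everywhere.
*[Selin₂'s mentor]₁* c-commands it and carries the same index.
The R-expression is bound → Principle C violation.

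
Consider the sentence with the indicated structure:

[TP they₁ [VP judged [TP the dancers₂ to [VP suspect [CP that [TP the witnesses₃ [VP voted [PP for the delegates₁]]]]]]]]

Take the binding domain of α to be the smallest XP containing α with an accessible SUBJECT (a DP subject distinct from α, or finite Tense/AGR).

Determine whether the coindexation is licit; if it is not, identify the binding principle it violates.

Principle C

The two coindexed NPs are *they₁* and *the delegates₁*.
*the delegates₁* is an R-expression. Principle C requires it to be free everywhere.
*they₁* c-commands it and carries the same index.
The R-expression is bound → Principle C violation.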